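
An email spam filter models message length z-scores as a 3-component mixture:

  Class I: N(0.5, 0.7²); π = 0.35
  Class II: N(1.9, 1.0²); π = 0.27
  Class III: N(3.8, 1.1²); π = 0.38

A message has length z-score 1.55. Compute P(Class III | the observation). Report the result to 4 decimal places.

Apply Bayes' rule: the posterior for each component is proportional to its prior times its likelihood at x.
Normal densities:
  p_I = (1/(0.7·√(2π)))·exp(−(1.55−0.5)²/(2·0.7²)) = 0.569918·exp(-1.12500) = 0.185025
  p_II = (1/(1.0·√(2π)))·exp(−(1.55−1.9)²/(2·1.0²)) = 0.398942·exp(-0.06125) = 0.37524
  p_III = (1/(1.1·√(2π)))·exp(−(1.55−3.8)²/(2·1.1²)) = 0.362675·exp(-2.09194) = 0.0447712
Weight by the priors:
  w_I·p_I = 0.35 × 0.185025 = 0.0647588
  w_II·p_II = 0.27 × 0.37524 = 0.101315
  w_III·p_III = 0.38 × 0.0447712 = 0.017013
Denominator: 0.0647588 + 0.101315 + 0.017013 = 0.183087
Responsibility of Class III: 0.017013 / 0.183087 ≈ 0.0929

0.0929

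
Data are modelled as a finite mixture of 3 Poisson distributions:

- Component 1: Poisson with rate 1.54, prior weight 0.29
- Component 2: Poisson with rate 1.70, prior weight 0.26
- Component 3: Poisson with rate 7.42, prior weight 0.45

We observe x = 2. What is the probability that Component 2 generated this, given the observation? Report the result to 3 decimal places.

The responsibility of component k is w_k f_k(x) divided by Σ_j w_j f_j(x).
Component likelihoods at x = 2:
  p_1 = e^(−1.54)·1.54^2/2! = 0.254213
  p_2 = e^(−1.70)·1.70^2/2! = 0.263978
  p_3 = e^(−7.42)·7.42^2/2! = 0.0164935
Unnormalised posteriors:
  w_1·p_1 = 0.29 × 0.254213 = 0.0737218
  w_2·p_2 = 0.26 × 0.263978 = 0.0686342
  w_3·p_3 = 0.45 × 0.0164935 = 0.00742207
Sum: 0.0737218 + 0.0686342 + 0.00742207 = 0.149778
Responsibility of Component 2: 0.0686342 / 0.149778 ≈ 0.458

0.458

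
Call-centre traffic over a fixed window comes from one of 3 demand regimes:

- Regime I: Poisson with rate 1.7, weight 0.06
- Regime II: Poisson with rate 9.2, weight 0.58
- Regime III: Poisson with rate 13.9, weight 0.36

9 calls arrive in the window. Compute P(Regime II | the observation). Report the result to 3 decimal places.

0.812

The responsibility of component k is P(Z=k) f_k(x) divided by Σ_j P(Z=j) f_j(x).
Poisson probabilities:
  p_I = e^(−1.7)·1.7^9/9! = 5.97003e-05
  p_II = e^(−9.2)·9.2^9/9! = 0.131467
  p_III = e^(−13.9)·13.9^9/9! = 0.0490543
Weight by the priors:
  P(Z=I)·p_I = 0.06 × 5.97003e-05 = 3.58202e-06
  P(Z=II)·p_II = 0.58 × 0.131467 = 0.0762511
  P(Z=III)·p_III = 0.36 × 0.0490543 = 0.0176595
Denominator: 3.58202e-06 + 0.0762511 + 0.0176595 = 0.0939142
So the posterior for Regime II is 0.0762511 / 0.0939142 ≈ 0.812.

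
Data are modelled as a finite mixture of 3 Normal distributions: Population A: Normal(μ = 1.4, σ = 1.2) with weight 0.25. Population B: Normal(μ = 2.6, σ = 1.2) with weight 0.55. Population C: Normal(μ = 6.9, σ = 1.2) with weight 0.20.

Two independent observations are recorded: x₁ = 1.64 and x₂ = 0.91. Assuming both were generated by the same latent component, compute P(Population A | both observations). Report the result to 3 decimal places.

Apply Bayes' rule: the posterior for each component is proportional to its prior times its likelihood at x.
Since both observations come from the same component, the likelihood for component k is f_k(x₁)·f_k(x₂).
  f_A = [0.325869] × [0.30586] = 0.0996702
  f_B = [0.24141] × [0.123321] = 0.029771
  f_C = [2.23638e-05] × [1.2916e-06] = 2.88851e-11
Unnormalised posteriors:
  P(Z=A)·f_A = 0.25 × 0.0996702 = 0.0249176
  P(Z=B)·f_B = 0.55 × 0.029771 = 0.016374
  P(Z=C)·f_C = 0.20 × 2.88851e-11 = 5.77703e-12
Normaliser: 0.0249176 + 0.016374 + 5.77703e-12 = 0.0412916
So the posterior for Population A is 0.0249176 / 0.0412916 ≈ 0.603.

0.603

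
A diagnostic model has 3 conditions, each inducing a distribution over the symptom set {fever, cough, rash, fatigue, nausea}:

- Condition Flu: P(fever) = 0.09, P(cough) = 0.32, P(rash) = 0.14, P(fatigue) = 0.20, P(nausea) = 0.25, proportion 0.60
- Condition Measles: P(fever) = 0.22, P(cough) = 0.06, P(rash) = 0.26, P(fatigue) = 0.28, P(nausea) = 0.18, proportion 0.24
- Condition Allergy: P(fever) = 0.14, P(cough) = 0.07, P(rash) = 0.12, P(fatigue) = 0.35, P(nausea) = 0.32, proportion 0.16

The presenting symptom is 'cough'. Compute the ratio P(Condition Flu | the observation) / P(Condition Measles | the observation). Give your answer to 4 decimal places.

Only the two components matter; the odds are (w_i f_i(x)) / (w_j f_j(x)).
Component likelihoods at x = 'cough':
  p_Flu = P(cough | comp) = 0.32
  p_Measles = P(cough | comp) = 0.06
  p_Allergy = P(cough | comp) = 0.07
Posterior odds = (w_Flu·p_Flu) / (w_Measles·p_Measles) = (0.60·0.32) / (0.24·0.06) = 0.192 / 0.0144 ≈ 13.3333

13.3333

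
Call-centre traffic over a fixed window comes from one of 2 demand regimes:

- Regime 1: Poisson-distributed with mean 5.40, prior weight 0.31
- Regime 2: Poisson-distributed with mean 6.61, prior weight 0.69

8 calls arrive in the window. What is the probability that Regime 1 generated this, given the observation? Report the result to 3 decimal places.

P(component k | x) = P(Z=k)·f_k(x) / marginal(x), where marginal(x) = Σ_j P(Z=j)·f_j(x).
Component likelihoods at x = 8 calls:
  f_1 = e^(−5.40)·5.40^8/8! = 0.0809915
  f_2 = e^(−6.61)·6.61^8/8! = 0.121732
Prior × likelihood for each component:
  P(Z=1)·f_1 = 0.31 × 0.0809915 = 0.0251074
  P(Z=2)·f_2 = 0.69 × 0.121732 = 0.0839951
Evidence: 0.0251074 + 0.0839951 = 0.109102
So the posterior for Regime 1 is 0.0251074 / 0.109102 ≈ 0.230.

0.230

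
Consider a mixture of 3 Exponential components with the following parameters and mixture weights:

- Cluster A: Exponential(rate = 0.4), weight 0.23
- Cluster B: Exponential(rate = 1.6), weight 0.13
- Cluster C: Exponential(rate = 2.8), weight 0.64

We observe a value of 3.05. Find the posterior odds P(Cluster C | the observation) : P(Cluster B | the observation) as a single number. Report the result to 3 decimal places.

0.222

Only the two components matter; the odds are (P(Z=i) f_i(x)) / (P(Z=j) f_j(x)).
Evaluate each component's likelihood at the observed value:
  f_A = 0.4·e^(−0.4·3.05) = 0.4·e^(−1.2200) = 0.118092
  f_B = 1.6·e^(−1.6·3.05) = 1.6·e^(−4.8800) = 0.0121552
  f_C = 2.8·e^(−2.8·3.05) = 2.8·e^(−8.5400) = 0.000547373
Odds = (0.64/0.13) × (0.000547373/0.0121552) = 4.92308 × 0.0450319 ≈ 0.222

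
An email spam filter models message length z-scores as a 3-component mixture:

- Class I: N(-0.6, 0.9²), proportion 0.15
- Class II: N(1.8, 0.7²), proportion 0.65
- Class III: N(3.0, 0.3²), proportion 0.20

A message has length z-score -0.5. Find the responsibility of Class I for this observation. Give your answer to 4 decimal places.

Apply Bayes' rule: the posterior for each component is proportional to its prior times its likelihood at x.
Normal densities:
  p_I = (1/(0.9·√(2π)))·exp(−(-0.5−-0.6)²/(2·0.9²)) = 0.443269·exp(-0.00617) = 0.440541
  p_II = (1/(0.7·√(2π)))·exp(−(-0.5−1.8)²/(2·0.7²)) = 0.569918·exp(-5.39796) = 0.00257934
  p_III = (1/(0.3·√(2π)))·exp(−(-0.5−3.0)²/(2·0.3²)) = 1.329808·exp(-68.05556) = 3.69519e-30
Unnormalised posteriors:
  π_I·p_I = 0.15 × 0.440541 = 0.0660812
  π_II·p_II = 0.65 × 0.00257934 = 0.00167657
  π_III·p_III = 0.20 × 3.69519e-30 = 7.39038e-31
Denominator: 0.0660812 + 0.00167657 + 7.39038e-31 = 0.0677578
Responsibility of Class I: 0.0660812 / 0.0677578 ≈ 0.9753

0.9753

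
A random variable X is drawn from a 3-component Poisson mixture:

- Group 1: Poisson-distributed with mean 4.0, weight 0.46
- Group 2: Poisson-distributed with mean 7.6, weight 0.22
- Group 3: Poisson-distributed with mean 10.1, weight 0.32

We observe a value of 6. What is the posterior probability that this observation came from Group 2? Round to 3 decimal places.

The responsibility of component k is w_k f_k(x) divided by Σ_j w_j f_j(x).
Component likelihoods at x = 6:
  L_1 = 0.104196
  L_2 = 0.13394
  L_3 = 0.060565
Prior × likelihood for each component:
  w_1·L_1 = 0.46 × 0.104196 = 0.04793
  w_2·L_2 = 0.22 × 0.13394 = 0.0294668
  w_3·L_3 = 0.32 × 0.060565 = 0.0193808
Normaliser: 0.04793 + 0.0294668 + 0.0193808 = 0.0967776
P(Group 2 | 6) ≈ 0.304

0.304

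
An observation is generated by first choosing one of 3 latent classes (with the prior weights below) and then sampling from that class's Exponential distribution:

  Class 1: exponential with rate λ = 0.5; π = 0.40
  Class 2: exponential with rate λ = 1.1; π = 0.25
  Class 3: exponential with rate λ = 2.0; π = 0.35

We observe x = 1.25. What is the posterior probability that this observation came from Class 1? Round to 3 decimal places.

0.457

Apply Bayes' rule: the posterior for each component is proportional to its prior times its likelihood at x.
Component likelihoods at x = 1.25:
  p_1 = 0.267631
  p_2 = 0.278124
  p_3 = 0.16417
Unnormalised posteriors:
  π_1·p_1 = 0.40 × 0.267631 = 0.107052
  π_2·p_2 = 0.25 × 0.278124 = 0.0695309
  π_3·p_3 = 0.35 × 0.16417 = 0.0574595
Denominator: 0.107052 + 0.0695309 + 0.0574595 = 0.234043
P(Class 1 | x) ≈ 0.457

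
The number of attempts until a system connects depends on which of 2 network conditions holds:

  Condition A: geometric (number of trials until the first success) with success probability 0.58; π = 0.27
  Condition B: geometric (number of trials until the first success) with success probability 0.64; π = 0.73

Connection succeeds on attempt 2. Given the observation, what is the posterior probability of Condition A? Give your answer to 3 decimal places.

Apply Bayes' rule: the posterior for each component is proportional to its prior times its likelihood at x.
Geometric probabilities:
  L_A = 0.58·(1−0.58)^1 = 0.58·0.42 = 0.2436
  L_B = 0.64·(1−0.64)^1 = 0.64·0.36 = 0.2304
Prior × likelihood for each component:
  π_A·L_A = 0.27 × 0.2436 = 0.065772
  π_B·L_B = 0.73 × 0.2304 = 0.168192
Marginal: 0.065772 + 0.168192 = 0.233964
So the posterior for Condition A is 0.065772 / 0.233964 ≈ 0.281.

0.281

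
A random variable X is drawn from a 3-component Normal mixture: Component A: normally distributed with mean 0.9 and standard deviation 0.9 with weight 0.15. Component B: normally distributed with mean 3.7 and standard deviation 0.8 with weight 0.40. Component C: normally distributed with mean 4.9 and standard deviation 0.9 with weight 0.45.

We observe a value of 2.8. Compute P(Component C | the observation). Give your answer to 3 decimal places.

0.104

P(component k | x) = w_k·f_k(x) / marginal(x), where marginal(x) = Σ_j w_j·f_j(x).
Normal densities:
  p_A = (1/(0.9·√(2π)))·exp(−(2.8−0.9)²/(2·0.9²)) = 0.443269·exp(-2.22840) = 0.0477406
  p_B = (1/(0.8·√(2π)))·exp(−(2.8−3.7)²/(2·0.8²)) = 0.498678·exp(-0.63281) = 0.264846
  p_C = (1/(0.9·√(2π)))·exp(−(2.8−4.9)²/(2·0.9²)) = 0.443269·exp(-2.72222) = 0.0291354
Unnormalised posteriors:
  w_A·p_A = 0.15 × 0.0477406 = 0.00716109
  w_B·p_B = 0.40 × 0.264846 = 0.105938
  w_C·p_C = 0.45 × 0.0291354 = 0.0131109
Normaliser: 0.00716109 + 0.105938 + 0.0131109 = 0.12621
So the posterior for Component C is 0.0131109 / 0.12621 ≈ 0.104.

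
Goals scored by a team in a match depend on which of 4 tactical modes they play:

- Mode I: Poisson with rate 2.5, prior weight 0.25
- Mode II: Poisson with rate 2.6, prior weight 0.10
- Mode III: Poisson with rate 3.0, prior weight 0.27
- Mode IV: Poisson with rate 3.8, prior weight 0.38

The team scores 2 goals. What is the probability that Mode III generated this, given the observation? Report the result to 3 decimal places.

0.287

The responsibility of component k is w_k f_k(x) divided by Σ_j w_j f_j(x).
Evaluate each component's likelihood at the observed value:
  f_I = 0.256516
  f_II = 0.251045
  f_III = 0.224042
  f_IV = 0.161517
Unnormalised posteriors:
  w_I·f_I = 0.25 × 0.256516 = 0.0641289
  w_II·f_II = 0.10 × 0.251045 = 0.0251045
  w_III·f_III = 0.27 × 0.224042 = 0.0604913
  w_IV·f_IV = 0.38 × 0.161517 = 0.0613764
Sum: 0.0641289 + 0.0251045 + 0.0604913 + 0.0613764 = 0.211101
So the posterior for Mode III is 0.0604913 / 0.211101 ≈ 0.287.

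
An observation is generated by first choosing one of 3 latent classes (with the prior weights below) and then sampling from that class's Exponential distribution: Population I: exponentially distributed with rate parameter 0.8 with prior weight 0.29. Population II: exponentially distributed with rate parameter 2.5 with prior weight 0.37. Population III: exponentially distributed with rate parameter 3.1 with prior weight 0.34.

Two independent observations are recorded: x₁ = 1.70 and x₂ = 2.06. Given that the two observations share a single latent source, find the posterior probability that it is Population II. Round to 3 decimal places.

0.020

The responsibility of component k is P(Z=k) f_k(x) divided by Σ_j P(Z=j) f_j(x).
Since both observations come from the same component, the likelihood for component k is f_k(x₁)·f_k(x₂).
  L_I = [0.205329] × [0.153948] = 0.0316098
  L_II = [0.0356606] × [0.0144985] = 0.000517025
  L_III = [0.0159452] × [0.00522345] = 8.32889e-05
Unnormalised posteriors:
  P(Z=I)·L_I = 0.29 × 0.0316098 = 0.00916685
  P(Z=II)·L_II = 0.37 × 0.000517025 = 0.000191299
  P(Z=III)·L_III = 0.34 × 8.32889e-05 = 2.83182e-05
Evidence: 0.00916685 + 0.000191299 + 2.83182e-05 = 0.00938647
P(Population II | data) ≈ 0.020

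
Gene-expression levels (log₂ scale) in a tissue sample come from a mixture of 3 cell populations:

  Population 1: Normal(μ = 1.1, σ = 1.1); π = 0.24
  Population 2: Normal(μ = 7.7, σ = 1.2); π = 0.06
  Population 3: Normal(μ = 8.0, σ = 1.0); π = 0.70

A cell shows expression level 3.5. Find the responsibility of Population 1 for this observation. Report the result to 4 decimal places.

0.9932

Apply Bayes' rule: the posterior for each component is proportional to its prior times its likelihood at x.
Component likelihoods at x = 3.5:
  L_1 = (1/(1.1·√(2π)))·exp(−(3.5−1.1)²/(2·1.1²)) = 0.362675·exp(-2.38017) = 0.0335602
  L_2 = (1/(1.2·√(2π)))·exp(−(3.5−7.7)²/(2·1.2²)) = 0.332452·exp(-6.12500) = 0.000727236
  L_3 = (1/(1.0·√(2π)))·exp(−(3.5−8.0)²/(2·1.0²)) = 0.398942·exp(-10.12500) = 1.59837e-05
Unnormalised posteriors:
  P(Z=1)·L_1 = 0.24 × 0.0335602 = 0.00805445
  P(Z=2)·L_2 = 0.06 × 0.000727236 = 4.36341e-05
  P(Z=3)·L_3 = 0.70 × 1.59837e-05 = 1.11886e-05
Evidence: 0.00805445 + 4.36341e-05 + 1.11886e-05 = 0.00810927
P(Population 1 | 3.5) ≈ 0.9932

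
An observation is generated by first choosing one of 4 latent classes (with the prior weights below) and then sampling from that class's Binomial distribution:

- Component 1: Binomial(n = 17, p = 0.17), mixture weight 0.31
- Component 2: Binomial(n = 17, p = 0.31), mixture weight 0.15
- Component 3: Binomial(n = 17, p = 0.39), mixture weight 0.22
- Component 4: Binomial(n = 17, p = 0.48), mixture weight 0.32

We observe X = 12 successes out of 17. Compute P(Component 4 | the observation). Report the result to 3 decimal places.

Apply Bayes' rule: the posterior for each component is proportional to its prior times its likelihood at x.
Binomial probabilities:
  p_1 = C(17,12)·0.17^12·0.83^5 = 6188·5.82622e-10·0.393904 = 1.42013e-06
  p_2 = C(17,12)·0.31^12·0.69^5 = 6188·7.87663e-07·0.156403 = 0.000762318
  p_3 = C(17,12)·0.39^12·0.61^5 = 6188·1.23816e-05·0.0844596 = 0.00647105
  p_4 = C(17,12)·0.48^12·0.52^5 = 6188·0.000149587·0.0380204 = 0.0351935
Prior × likelihood for each component:
  π_1·p_1 = 0.31 × 1.42013e-06 = 4.4024e-07
  π_2·p_2 = 0.15 × 0.000762318 = 0.000114348
  π_3·p_3 = 0.22 × 0.00647105 = 0.00142363
  π_4·p_4 = 0.32 × 0.0351935 = 0.0112619
Normaliser: 4.4024e-07 + 0.000114348 + 0.00142363 + 0.0112619 = 0.0128003
P(Component 4 | data) ≈ 0.880

0.880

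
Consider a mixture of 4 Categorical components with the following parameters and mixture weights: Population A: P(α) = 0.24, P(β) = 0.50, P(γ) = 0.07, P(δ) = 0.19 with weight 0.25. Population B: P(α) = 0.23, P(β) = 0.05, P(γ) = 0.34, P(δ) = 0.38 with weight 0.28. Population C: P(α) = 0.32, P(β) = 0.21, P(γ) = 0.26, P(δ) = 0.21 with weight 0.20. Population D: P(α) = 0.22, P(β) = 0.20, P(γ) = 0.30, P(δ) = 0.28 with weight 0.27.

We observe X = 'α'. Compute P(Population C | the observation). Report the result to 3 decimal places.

0.258

Apply Bayes' rule: the posterior for each component is proportional to its prior times its likelihood at x.
Component likelihoods at x = 'α':
  p_A = 0.24
  p_B = 0.23
  p_C = 0.32
  p_D = 0.22
Unnormalised posteriors:
  π_A·p_A = 0.25 × 0.24 = 0.06
  π_B·p_B = 0.28 × 0.23 = 0.0644
  π_C·p_C = 0.20 × 0.32 = 0.064
  π_D·p_D = 0.27 × 0.22 = 0.0594
Normaliser: 0.06 + 0.0644 + 0.064 + 0.0594 = 0.2478
P(Population C | x) ≈ 0.258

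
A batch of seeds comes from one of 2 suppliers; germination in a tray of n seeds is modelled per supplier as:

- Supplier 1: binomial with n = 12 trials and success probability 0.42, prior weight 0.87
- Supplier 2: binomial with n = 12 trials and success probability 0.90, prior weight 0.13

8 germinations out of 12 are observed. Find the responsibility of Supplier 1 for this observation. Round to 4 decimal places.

By Bayes' theorem, P(k | x) = w_k f_k(x) / Σ_j w_j f_j(x).
Component likelihoods at x = 8 germinations out of 12:
  f_1 = C(12,8)·0.42^8·0.58^4 = 495·0.000968265·0.113165 = 0.054239
  f_2 = C(12,8)·0.90^8·0.10^4 = 495·0.430467·0.0001 = 0.0213081
Weight by the priors:
  w_1·f_1 = 0.87 × 0.054239 = 0.0471879
  w_2·f_2 = 0.13 × 0.0213081 = 0.00277006
Evidence: 0.0471879 + 0.00277006 = 0.049958
Responsibility of Supplier 1: 0.0471879 / 0.049958 ≈ 0.9446

0.9446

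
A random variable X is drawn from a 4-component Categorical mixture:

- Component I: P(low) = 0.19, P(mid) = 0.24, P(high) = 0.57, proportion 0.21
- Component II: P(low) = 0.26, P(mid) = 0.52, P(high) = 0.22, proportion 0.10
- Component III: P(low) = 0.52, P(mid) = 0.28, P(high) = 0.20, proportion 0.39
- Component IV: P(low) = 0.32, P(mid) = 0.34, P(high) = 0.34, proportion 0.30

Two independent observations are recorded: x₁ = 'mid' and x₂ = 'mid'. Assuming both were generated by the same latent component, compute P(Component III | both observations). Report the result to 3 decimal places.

0.293

The responsibility of component k is π_k f_k(x) divided by Σ_j π_j f_j(x).
Since both observations come from the same component, the likelihood for component k is f_k(x₁)·f_k(x₂).
  f_I = [0.24] × [0.24] = 0.0576
  f_II = [0.52] × [0.52] = 0.2704
  f_III = [0.28] × [0.28] = 0.0784
  f_IV = [0.34] × [0.34] = 0.1156
Weight by the priors:
  π_I·f_I = 0.21 × 0.0576 = 0.012096
  π_II·f_II = 0.10 × 0.2704 = 0.02704
  π_III·f_III = 0.39 × 0.0784 = 0.030576
  π_IV·f_IV = 0.30 × 0.1156 = 0.03468
Marginal: 0.012096 + 0.02704 + 0.030576 + 0.03468 = 0.104392
P(Component III | x) = 0.030576 / 0.104392 ≈ 0.293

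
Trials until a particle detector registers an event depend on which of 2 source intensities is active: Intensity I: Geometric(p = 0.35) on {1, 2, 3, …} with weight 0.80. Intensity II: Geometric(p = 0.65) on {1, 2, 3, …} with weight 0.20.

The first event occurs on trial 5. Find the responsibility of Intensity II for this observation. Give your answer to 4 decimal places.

0.0376

The responsibility of component k is w_k f_k(x) divided by Σ_j w_j f_j(x).
Component likelihoods at x = 5:
  f_I = 0.35·(1−0.35)^4 = 0.35·0.178506 = 0.0624772
  f_II = 0.65·(1−0.65)^4 = 0.65·0.0150062 = 0.00975406
Weight by the priors:
  w_I·f_I = 0.80 × 0.0624772 = 0.0499818
  w_II·f_II = 0.20 × 0.00975406 = 0.00195081
Normaliser: 0.0499818 + 0.00195081 = 0.0519326
So the posterior for Intensity II is 0.00195081 / 0.0519326 ≈ 0.0376.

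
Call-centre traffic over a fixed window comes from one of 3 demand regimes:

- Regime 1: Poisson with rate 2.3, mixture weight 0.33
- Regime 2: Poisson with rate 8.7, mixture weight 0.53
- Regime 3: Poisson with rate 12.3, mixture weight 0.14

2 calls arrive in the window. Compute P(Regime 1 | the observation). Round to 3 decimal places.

0.963

The responsibility of component k is π_k f_k(x) divided by Σ_j π_j f_j(x).
Component likelihoods at x = 2 calls:
  f_1 = 0.265185
  f_2 = 0.00630444
  f_3 = 0.000344317
Weight by the priors:
  π_1·f_1 = 0.33 × 0.265185 = 0.0875109
  π_2·f_2 = 0.53 × 0.00630444 = 0.00334135
  π_3·f_3 = 0.14 × 0.000344317 = 4.82043e-05
Normaliser: 0.0875109 + 0.00334135 + 4.82043e-05 = 0.0909005
Responsibility of Regime 1: 0.0875109 / 0.0909005 ≈ 0.963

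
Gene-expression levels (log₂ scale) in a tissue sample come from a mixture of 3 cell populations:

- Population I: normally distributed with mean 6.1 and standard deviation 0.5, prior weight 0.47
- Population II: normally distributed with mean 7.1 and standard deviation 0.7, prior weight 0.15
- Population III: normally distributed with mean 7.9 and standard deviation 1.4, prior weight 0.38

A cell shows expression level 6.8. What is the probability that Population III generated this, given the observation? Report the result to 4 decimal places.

0.2666

The responsibility of component k is π_k f_k(x) divided by Σ_j π_j f_j(x).
Normal densities:
  f_I = (1/(0.5·√(2π)))·exp(−(6.8−6.1)²/(2·0.5²)) = 0.797885·exp(-0.98000) = 0.299455
  f_II = (1/(0.7·√(2π)))·exp(−(6.8−7.1)²/(2·0.7²)) = 0.569918·exp(-0.09184) = 0.51991
  f_III = (1/(1.4·√(2π)))·exp(−(6.8−7.9)²/(2·1.4²)) = 0.284959·exp(-0.30867) = 0.20928
Unnormalised posteriors:
  π_I·f_I = 0.47 × 0.299455 = 0.140744
  π_II·f_II = 0.15 × 0.51991 = 0.0779864
  π_III·f_III = 0.38 × 0.20928 = 0.0795262
Marginal: 0.140744 + 0.0779864 + 0.0795262 = 0.298256
Responsibility of Population III: 0.0795262 / 0.298256 ≈ 0.2666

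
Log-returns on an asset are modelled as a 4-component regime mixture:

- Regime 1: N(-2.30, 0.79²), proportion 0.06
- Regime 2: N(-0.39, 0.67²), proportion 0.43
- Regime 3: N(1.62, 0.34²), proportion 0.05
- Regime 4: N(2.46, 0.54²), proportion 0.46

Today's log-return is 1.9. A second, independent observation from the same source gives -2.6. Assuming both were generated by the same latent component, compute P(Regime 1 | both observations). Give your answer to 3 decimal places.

The responsibility of component k is π_k f_k(x) divided by Σ_j π_j f_j(x).
Since both observations come from the same component, the likelihood for component k is f_k(x₁)·f_k(x₂).
  L_1 = [(1/(0.79·√(2π)))·exp(−(1.9−-2.30)²/(2·0.79²)) = 0.504990·exp(-14.13235) = 3.67859e-07] × [0.46986] = 1.72842e-07
  L_2 = [(1/(0.67·√(2π)))·exp(−(1.9−-0.39)²/(2·0.67²)) = 0.595436·exp(-5.84106) = 0.0017302] × [0.00258369] = 4.47031e-06
  L_3 = [(1/(0.34·√(2π)))·exp(−(1.9−1.62)²/(2·0.34²)) = 1.173360·exp(-0.33910) = 0.835914] × [4.14463e-34] = 3.46455e-34
  L_4 = [(1/(0.54·√(2π)))·exp(−(1.9−2.46)²/(2·0.54²)) = 0.738782·exp(-0.53772) = 0.431505] × [6.34095e-20] = 2.73616e-20
Prior × likelihood for each component:
  π_1·L_1 = 0.06 × 1.72842e-07 = 1.03705e-08
  π_2·L_2 = 0.43 × 4.47031e-06 = 1.92223e-06
  π_3·L_3 = 0.05 × 3.46455e-34 = 1.73228e-35
  π_4·L_4 = 0.46 × 2.73616e-20 = 1.25863e-20
Denominator: 1.03705e-08 + 1.92223e-06 + 1.73228e-35 + 1.25863e-20 = 1.9326e-06
Responsibility of Regime 1: 1.03705e-08 / 1.9326e-06 ≈ 0.005

0.005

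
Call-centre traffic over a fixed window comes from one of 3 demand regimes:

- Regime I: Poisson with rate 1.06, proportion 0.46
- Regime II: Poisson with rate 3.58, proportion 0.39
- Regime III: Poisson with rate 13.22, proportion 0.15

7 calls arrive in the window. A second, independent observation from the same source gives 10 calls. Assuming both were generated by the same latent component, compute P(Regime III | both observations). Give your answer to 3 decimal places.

By Bayes' theorem, P(k | x) = w_k f_k(x) / Σ_j w_j f_j(x).
Since both observations come from the same component, the likelihood for component k is f_k(x₁)·f_k(x₂).
  L_I = [e^(−1.06)·1.06^7/7! = 0.000103361] × [1.70979e-07] = 1.76727e-11
  L_II = [e^(−3.58)·3.58^7/7! = 0.0416847] × [0.0026564] = 0.000110731
  L_III = [e^(−13.22)·13.22^7/7! = 0.025399] × [0.0815039] = 0.00207012
Weight by the priors:
  w_I·L_I = 0.46 × 1.76727e-11 = 8.12942e-12
  w_II·L_II = 0.39 × 0.000110731 = 4.31851e-05
  w_III·L_III = 0.15 × 0.00207012 = 0.000310518
Sum: 8.12942e-12 + 4.31851e-05 + 0.000310518 = 0.000353703
P(Regime III | x) ≈ 0.878

0.878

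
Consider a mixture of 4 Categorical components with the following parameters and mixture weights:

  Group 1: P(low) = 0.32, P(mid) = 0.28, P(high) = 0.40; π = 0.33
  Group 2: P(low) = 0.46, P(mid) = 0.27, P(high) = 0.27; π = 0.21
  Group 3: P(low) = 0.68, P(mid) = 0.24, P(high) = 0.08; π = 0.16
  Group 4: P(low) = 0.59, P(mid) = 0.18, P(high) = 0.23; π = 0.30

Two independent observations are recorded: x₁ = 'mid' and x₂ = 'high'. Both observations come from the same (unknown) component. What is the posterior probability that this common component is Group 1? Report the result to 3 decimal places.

The responsibility of component k is P(Z=k) f_k(x) divided by Σ_j P(Z=j) f_j(x).
Since both observations come from the same component, the likelihood for component k is f_k(x₁)·f_k(x₂).
  L_1 = [P(mid | comp) = 0.28] × [0.4] = 0.112
  L_2 = [P(mid | comp) = 0.27] × [0.27] = 0.0729
  L_3 = [P(mid | comp) = 0.24] × [0.08] = 0.0192
  L_4 = [P(mid | comp) = 0.18] × [0.23] = 0.0414
Multiply by the mixture weights:
  P(Z=1)·L_1 = 0.33 × 0.112 = 0.03696
  P(Z=2)·L_2 = 0.21 × 0.0729 = 0.015309
  P(Z=3)·L_3 = 0.16 × 0.0192 = 0.003072
  P(Z=4)·L_4 = 0.30 × 0.0414 = 0.01242
Sum: 0.03696 + 0.015309 + 0.003072 + 0.01242 = 0.067761
So the posterior for Group 1 is 0.03696 / 0.067761 ≈ 0.545.

0.545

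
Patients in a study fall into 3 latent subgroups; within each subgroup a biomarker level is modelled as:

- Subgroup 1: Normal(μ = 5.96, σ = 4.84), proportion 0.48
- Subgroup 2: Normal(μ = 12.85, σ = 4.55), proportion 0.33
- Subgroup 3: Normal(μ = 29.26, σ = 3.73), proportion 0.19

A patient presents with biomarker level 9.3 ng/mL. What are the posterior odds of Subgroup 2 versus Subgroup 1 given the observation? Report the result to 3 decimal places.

Only the two components matter; the odds are (π_i f_i(x)) / (π_j f_j(x)).
Component likelihoods at x = 9.3 ng/mL:
  f_1 = 0.0649615
  f_2 = 0.0646713
  f_3 = 6.47293e-08
Posterior odds = (π_2·f_2) / (π_1·f_1) = (0.33·0.0646713) / (0.48·0.0649615) = 0.0213415 / 0.0311815 ≈ 0.684

0.684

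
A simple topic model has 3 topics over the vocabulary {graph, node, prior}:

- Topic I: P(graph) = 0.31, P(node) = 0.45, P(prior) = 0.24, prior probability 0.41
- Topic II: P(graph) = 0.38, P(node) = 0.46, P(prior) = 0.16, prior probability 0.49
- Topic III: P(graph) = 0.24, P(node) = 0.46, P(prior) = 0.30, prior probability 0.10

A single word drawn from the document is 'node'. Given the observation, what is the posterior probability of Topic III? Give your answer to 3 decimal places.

P(component k | x) = π_k·f_k(x) / marginal(x), where marginal(x) = Σ_j π_j·f_j(x).
Evaluate each component's likelihood at the observed value:
  p_I = P(node | comp) = 0.45
  p_II = P(node | comp) = 0.46
  p_III = P(node | comp) = 0.46
Unnormalised posteriors:
  π_I·p_I = 0.41 × 0.45 = 0.1845
  π_II·p_II = 0.49 × 0.46 = 0.2254
  π_III·p_III = 0.10 × 0.46 = 0.046
Marginal: 0.1845 + 0.2254 + 0.046 = 0.4559
Responsibility of Topic III: 0.046 / 0.4559 ≈ 0.101

0.101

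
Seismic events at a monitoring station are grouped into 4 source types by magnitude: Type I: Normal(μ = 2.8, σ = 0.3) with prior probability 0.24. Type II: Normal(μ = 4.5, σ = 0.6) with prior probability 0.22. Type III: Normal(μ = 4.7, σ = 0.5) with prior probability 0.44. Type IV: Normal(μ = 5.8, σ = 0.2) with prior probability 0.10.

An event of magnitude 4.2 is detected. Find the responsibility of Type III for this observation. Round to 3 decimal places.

By Bayes' theorem, P(k | x) = π_k f_k(x) / Σ_j π_j f_j(x).
Evaluate each component's likelihood at the observed value:
  L_I = (1/(0.3·√(2π)))·exp(−(4.2−2.8)²/(2·0.3²)) = 1.329808·exp(-10.88889) = 2.48202e-05
  L_II = (1/(0.6·√(2π)))·exp(−(4.2−4.5)²/(2·0.6²)) = 0.664904·exp(-0.12500) = 0.586776
  L_III = (1/(0.5·√(2π)))·exp(−(4.2−4.7)²/(2·0.5²)) = 0.797885·exp(-0.50000) = 0.483941
  L_IV = (1/(0.2·√(2π)))·exp(−(4.2−5.8)²/(2·0.2²)) = 1.994711·exp(-32.00000) = 2.52614e-14
Prior × likelihood for each component:
  π_I·L_I = 0.24 × 2.48202e-05 = 5.95684e-06
  π_II·L_II = 0.22 × 0.586776 = 0.129091
  π_III·L_III = 0.44 × 0.483941 = 0.212934
  π_IV·L_IV = 0.10 × 2.52614e-14 = 2.52614e-15
Evidence: 5.95684e-06 + 0.129091 + 0.212934 + 2.52614e-15 = 0.342031
Responsibility of Type III: 0.212934 / 0.342031 ≈ 0.623

0.623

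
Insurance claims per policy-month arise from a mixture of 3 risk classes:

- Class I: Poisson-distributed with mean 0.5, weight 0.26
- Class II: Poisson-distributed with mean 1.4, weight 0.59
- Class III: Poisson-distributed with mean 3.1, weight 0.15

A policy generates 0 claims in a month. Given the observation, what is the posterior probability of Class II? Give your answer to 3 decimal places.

By Bayes' theorem, P(k | x) = w_k f_k(x) / Σ_j w_j f_j(x).
Evaluate each component's likelihood at the observed value:
  p_I = e^(−0.5)·0.5^0/0! = 0.606531
  p_II = e^(−1.4)·1.4^0/0! = 0.246597
  p_III = e^(−3.1)·3.1^0/0! = 0.0450492
Prior × likelihood for each component:
  w_I·p_I = 0.26 × 0.606531 = 0.157698
  w_II·p_II = 0.59 × 0.246597 = 0.145492
  w_III·p_III = 0.15 × 0.0450492 = 0.00675738
Normaliser: 0.157698 + 0.145492 + 0.00675738 = 0.309948
Responsibility of Class II: 0.145492 / 0.309948 ≈ 0.469

0.469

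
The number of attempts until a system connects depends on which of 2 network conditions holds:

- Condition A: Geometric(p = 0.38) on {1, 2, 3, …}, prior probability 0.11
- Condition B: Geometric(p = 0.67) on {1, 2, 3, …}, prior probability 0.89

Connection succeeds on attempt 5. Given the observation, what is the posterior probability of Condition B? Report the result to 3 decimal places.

Apply Bayes' rule: the posterior for each component is proportional to its prior times its likelihood at x.
Evaluate each component's likelihood at the observed value:
  L_A = 0.38·(1−0.38)^4 = 0.38·0.147763 = 0.0561501
  L_B = 0.67·(1−0.67)^4 = 0.67·0.0118592 = 0.00794567
Unnormalised posteriors:
  P(Z=A)·L_A = 0.11 × 0.0561501 = 0.00617651
  P(Z=B)·L_B = 0.89 × 0.00794567 = 0.00707165
Marginal: 0.00617651 + 0.00707165 = 0.0132482
P(Condition B | the observation) ≈ 0.534

0.534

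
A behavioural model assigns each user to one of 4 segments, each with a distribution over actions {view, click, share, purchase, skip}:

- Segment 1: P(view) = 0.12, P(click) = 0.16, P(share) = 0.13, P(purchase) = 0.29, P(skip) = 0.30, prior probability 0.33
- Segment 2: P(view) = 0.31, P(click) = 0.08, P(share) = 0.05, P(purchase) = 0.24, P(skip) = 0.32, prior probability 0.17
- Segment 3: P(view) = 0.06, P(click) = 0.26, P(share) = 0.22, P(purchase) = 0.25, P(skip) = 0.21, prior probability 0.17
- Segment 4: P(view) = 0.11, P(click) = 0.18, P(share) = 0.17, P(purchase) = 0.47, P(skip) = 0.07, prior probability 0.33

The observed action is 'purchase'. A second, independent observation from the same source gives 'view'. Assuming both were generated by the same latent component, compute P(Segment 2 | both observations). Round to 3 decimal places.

Posterior ∝ prior × likelihood, so P(k | x) ∝ P(Z=k) f_k(x); normalise over all components.
Since both observations come from the same component, the likelihood for component k is f_k(x₁)·f_k(x₂).
  f_1 = [0.29] × [0.12] = 0.0348
  f_2 = [0.24] × [0.31] = 0.0744
  f_3 = [0.25] × [0.06] = 0.015
  f_4 = [0.47] × [0.11] = 0.0517
Unnormalised posteriors:
  P(Z=1)·f_1 = 0.33 × 0.0348 = 0.011484
  P(Z=2)·f_2 = 0.17 × 0.0744 = 0.012648
  P(Z=3)·f_3 = 0.17 × 0.015 = 0.00255
  P(Z=4)·f_4 = 0.33 × 0.0517 = 0.017061
Evidence: 0.011484 + 0.012648 + 0.00255 + 0.017061 = 0.043743
P(Segment 2 | x₁, x₂) ≈ 0.289

0.289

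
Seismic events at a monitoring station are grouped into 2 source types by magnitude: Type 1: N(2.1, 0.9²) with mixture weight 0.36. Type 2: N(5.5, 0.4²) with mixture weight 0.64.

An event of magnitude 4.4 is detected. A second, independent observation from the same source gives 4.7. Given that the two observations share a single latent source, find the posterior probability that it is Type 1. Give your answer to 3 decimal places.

The responsibility of component k is π_k f_k(x) divided by Σ_j π_j f_j(x).
Since both observations come from the same component, the likelihood for component k is f_k(x₁)·f_k(x₂).
  f_1 = [0.0169242] × [0.00683009] = 0.000115594
  f_2 = [0.0227339] × [0.134977] = 0.00306856
Weight by the priors:
  π_1·f_1 = 0.36 × 0.000115594 = 4.16138e-05
  π_2·f_2 = 0.64 × 0.00306856 = 0.00196388
Denominator: 4.16138e-05 + 0.00196388 = 0.00200549
Responsibility of Type 1: 4.16138e-05 / 0.00200549 ≈ 0.021

0.021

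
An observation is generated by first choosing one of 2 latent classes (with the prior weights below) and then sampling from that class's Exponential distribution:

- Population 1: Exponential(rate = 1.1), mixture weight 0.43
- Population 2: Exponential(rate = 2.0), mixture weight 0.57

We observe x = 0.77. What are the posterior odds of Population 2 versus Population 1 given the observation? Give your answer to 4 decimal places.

The posterior odds equal the prior odds times the likelihood ratio: (π_i/π_j)·(f_i(x)/f_j(x)).
Evaluate each component's likelihood at the observed value:
  f_1 = 1.1·e^(−1.1·0.77) = 1.1·e^(−0.8470) = 0.471569
  f_2 = 2.0·e^(−2.0·0.77) = 2.0·e^(−1.5400) = 0.428762
Odds = (0.57/0.43) × (0.428762/0.471569) = 1.32558 × 0.909225 ≈ 1.2053

1.2053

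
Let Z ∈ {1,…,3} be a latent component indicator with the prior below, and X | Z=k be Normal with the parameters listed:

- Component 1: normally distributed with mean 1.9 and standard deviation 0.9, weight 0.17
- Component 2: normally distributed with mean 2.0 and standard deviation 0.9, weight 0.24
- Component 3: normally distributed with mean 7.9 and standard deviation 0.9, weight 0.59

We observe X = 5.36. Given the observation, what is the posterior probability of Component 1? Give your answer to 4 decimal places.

By Bayes' theorem, P(k | x) = w_k f_k(x) / Σ_j w_j f_j(x).
Component likelihoods at x = 5.36:
  f_1 = 0.000273706
  f_2 = 0.000416982
  f_3 = 0.00826234
Weight by the priors:
  w_1·f_1 = 0.17 × 0.000273706 = 4.65301e-05
  w_2·f_2 = 0.24 × 0.000416982 = 0.000100076
  w_3·f_3 = 0.59 × 0.00826234 = 0.00487478
Normaliser: 4.65301e-05 + 0.000100076 + 0.00487478 = 0.00502139
P(Component 1 | 5.36) = 4.65301e-05 / 0.00502139 ≈ 0.0093

0.0093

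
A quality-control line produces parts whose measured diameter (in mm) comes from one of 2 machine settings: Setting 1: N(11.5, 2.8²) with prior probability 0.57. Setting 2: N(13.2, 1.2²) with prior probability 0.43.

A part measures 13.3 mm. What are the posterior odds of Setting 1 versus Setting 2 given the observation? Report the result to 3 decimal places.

0.464

The posterior odds equal the prior odds times the likelihood ratio: (P(Z=i)/P(Z=j))·(f_i(x)/f_j(x)).
Normal densities:
  L_1 = 0.115881
  L_2 = 0.3313
Odds = (0.57/0.43) × (0.115881/0.3313) = 1.32558 × 0.349777 ≈ 0.464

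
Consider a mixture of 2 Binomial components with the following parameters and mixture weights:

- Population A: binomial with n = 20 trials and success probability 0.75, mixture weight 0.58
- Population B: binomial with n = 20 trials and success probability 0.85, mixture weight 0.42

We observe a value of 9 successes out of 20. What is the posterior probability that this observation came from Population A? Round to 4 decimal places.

The responsibility of component k is P(Z=k) f_k(x) divided by Σ_j P(Z=j) f_j(x).
Component likelihoods at x = 9 successes out of 20:
  p_A = 0.00300675
  p_B = 3.36496e-05
Multiply by the mixture weights:
  P(Z=A)·p_A = 0.58 × 0.00300675 = 0.00174392
  P(Z=B)·p_B = 0.42 × 3.36496e-05 = 1.41328e-05
Evidence: 0.00174392 + 1.41328e-05 = 0.00175805
So the posterior for Population A is 0.00174392 / 0.00175805 ≈ 0.9920.

0.9920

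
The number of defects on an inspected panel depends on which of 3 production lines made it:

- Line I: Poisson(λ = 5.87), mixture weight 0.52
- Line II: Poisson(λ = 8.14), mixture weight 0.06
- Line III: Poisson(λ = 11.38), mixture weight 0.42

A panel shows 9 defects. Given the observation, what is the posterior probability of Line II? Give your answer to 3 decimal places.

0.091

Apply Bayes' rule: the posterior for each component is proportional to its prior times its likelihood at x.
Evaluate each component's likelihood at the observed value:
  f_I = e^(−5.87)·5.87^9/9! = 0.0643682
  f_II = e^(−8.14)·8.14^9/9! = 0.126095
  f_III = e^(−11.38)·11.38^9/9! = 0.10075
Unnormalised posteriors:
  π_I·f_I = 0.52 × 0.0643682 = 0.0334715
  π_II·f_II = 0.06 × 0.126095 = 0.00756573
  π_III·f_III = 0.42 × 0.10075 = 0.0423151
Sum: 0.0334715 + 0.00756573 + 0.0423151 = 0.0833523
P(Line II | 9 defects) ≈ 0.091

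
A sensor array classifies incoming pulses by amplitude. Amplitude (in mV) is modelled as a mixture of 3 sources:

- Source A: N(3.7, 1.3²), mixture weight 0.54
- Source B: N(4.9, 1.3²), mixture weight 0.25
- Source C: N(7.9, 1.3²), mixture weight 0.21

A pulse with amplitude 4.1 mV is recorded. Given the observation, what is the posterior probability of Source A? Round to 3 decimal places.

0.711

Apply Bayes' rule: the posterior for each component is proportional to its prior times its likelihood at x.
Component likelihoods at x = 4.1 mV:
  p_A = (1/(1.3·√(2π)))·exp(−(4.1−3.7)²/(2·1.3²)) = 0.306879·exp(-0.04734) = 0.29269
  p_B = (1/(1.3·√(2π)))·exp(−(4.1−4.9)²/(2·1.3²)) = 0.306879·exp(-0.18935) = 0.253941
  p_C = (1/(1.3·√(2π)))·exp(−(4.1−7.9)²/(2·1.3²)) = 0.306879·exp(-4.27219) = 0.00428133
Prior × likelihood for each component:
  π_A·p_A = 0.54 × 0.29269 = 0.158053
  π_B·p_B = 0.25 × 0.253941 = 0.0634853
  π_C·p_C = 0.21 × 0.00428133 = 0.000899079
Sum: 0.158053 + 0.0634853 + 0.000899079 = 0.222437
So the posterior for Source A is 0.158053 / 0.222437 ≈ 0.711.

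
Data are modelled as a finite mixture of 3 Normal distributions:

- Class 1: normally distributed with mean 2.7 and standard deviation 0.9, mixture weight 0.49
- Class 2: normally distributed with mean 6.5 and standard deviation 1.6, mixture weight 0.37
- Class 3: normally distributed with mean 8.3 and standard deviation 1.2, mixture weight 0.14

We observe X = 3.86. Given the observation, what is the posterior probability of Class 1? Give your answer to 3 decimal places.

0.800

Apply Bayes' rule: the posterior for each component is proportional to its prior times its likelihood at x.
Evaluate each component's likelihood at the observed value:
  f_1 = (1/(0.9·√(2π)))·exp(−(3.86−2.7)²/(2·0.9²)) = 0.443269·exp(-0.83062) = 0.193168
  f_2 = (1/(1.6·√(2π)))·exp(−(3.86−6.5)²/(2·1.6²)) = 0.249339·exp(-1.36125) = 0.0639156
  f_3 = (1/(1.2·√(2π)))·exp(−(3.86−8.3)²/(2·1.2²)) = 0.332452·exp(-6.84500) = 0.000353984
Weight by the priors:
  w_1·f_1 = 0.49 × 0.193168 = 0.0946523
  w_2·f_2 = 0.37 × 0.0639156 = 0.0236488
  w_3·f_3 = 0.14 × 0.000353984 = 4.95577e-05
Normaliser: 0.0946523 + 0.0236488 + 4.95577e-05 = 0.118351
P(Class 1 | the observation) = 0.0946523 / 0.118351 ≈ 0.800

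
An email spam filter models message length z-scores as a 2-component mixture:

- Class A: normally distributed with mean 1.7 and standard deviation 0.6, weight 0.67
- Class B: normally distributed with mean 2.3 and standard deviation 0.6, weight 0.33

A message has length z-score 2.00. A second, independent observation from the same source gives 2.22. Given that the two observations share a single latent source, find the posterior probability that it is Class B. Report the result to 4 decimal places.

By Bayes' theorem, P(k | x) = w_k f_k(x) / Σ_j w_j f_j(x).
Since both observations come from the same component, the likelihood for component k is f_k(x₁)·f_k(x₂).
  p_A = [0.586776] × [0.456727] = 0.267996
  p_B = [0.586776] × [0.65902] = 0.386697
Prior × likelihood for each component:
  w_A·p_A = 0.67 × 0.267996 = 0.179558
  w_B·p_B = 0.33 × 0.386697 = 0.12761
Marginal: 0.179558 + 0.12761 = 0.307168
P(Class B | data) ≈ 0.4154

0.4154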